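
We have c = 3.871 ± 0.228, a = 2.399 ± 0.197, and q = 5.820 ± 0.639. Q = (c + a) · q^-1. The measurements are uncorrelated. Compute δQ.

0.129

Let u = c + a = 6.270. δu = √(δc² + δa²) = √(0.0520 + 0.0388) = 0.301, so δu/u = 0.0481.
Q is then a monomial in u, q:
δQ/Q = √((δu/u)² + (-1·δq/q)²) = √(0.00231 + 0.0121) = 0.120
Q = 1.077, so δQ = 0.120 × 1.077 = 0.129.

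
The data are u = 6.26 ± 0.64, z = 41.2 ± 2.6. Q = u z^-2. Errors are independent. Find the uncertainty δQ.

0.000599

Each factor contributes (exponent × relative error)² to (δQ/Q)²:
  (1·δu/u)² = (1×0.102)² = 0.0105;  (-2·δz/z)² = (-2×0.0631)² = 0.0159
δQ/Q = √(0.0264) = 0.162
Q = 0.00369, so δQ = 0.162 × 0.00369 = 0.000599.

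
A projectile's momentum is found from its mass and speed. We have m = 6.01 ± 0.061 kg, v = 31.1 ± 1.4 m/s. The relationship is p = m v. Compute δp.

8.63 kg·m/s

Relative error in a monomial: (δp/p)² = Σ (nᵢ · δxᵢ/xᵢ)².
  (1·δm/m)² = (1×0.0101)² = 0.000103;  (1·δv/v)² = (1×0.0450)² = 0.00203
δp/p = √(0.00213) = 0.0461
p = 187 kg·m/s, so δp = 0.0461 × 187 = 8.63 kg·m/s.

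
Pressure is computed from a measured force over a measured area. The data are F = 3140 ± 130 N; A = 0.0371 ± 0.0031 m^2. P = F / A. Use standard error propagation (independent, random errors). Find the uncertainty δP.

7890 Pa

For a monomial P ∝ F, A^-1, fractional errors add in quadrature:
  (1·δF/F)² = (1×0.0414)² = 0.00171;  (-1·δA/A)² = (-1×0.0836)² = 0.00698
δP/P = √(0.00870) = 0.0933
P = 84600 Pa, so δP = 0.0933 × 84600 = 7890 Pa.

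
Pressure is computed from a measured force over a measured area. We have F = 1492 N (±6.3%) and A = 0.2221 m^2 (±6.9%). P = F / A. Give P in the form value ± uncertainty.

6718 ± 628 Pa

Products/powers → add relative errors in quadrature, weighted by exponent:
  (1·δF/F)² = (1×0.0630)² = 0.00397;  (-1·δA/A)² = (-1×0.0690)² = 0.00476
δP/P = √(0.00873) = 0.0934
P = 6718 Pa, so δP = 0.0934 × 6718 = 628 Pa.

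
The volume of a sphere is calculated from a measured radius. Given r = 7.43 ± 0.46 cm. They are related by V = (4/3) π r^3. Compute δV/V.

V ∝ r^3, so δV/V = |3| · δr/r = 3 × 0.0619 = 0.186.

0.186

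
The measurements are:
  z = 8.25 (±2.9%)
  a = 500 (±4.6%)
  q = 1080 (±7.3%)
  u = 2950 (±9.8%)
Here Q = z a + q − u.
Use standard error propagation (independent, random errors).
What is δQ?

Let p = z·a = 4120. δp/p = √((1·δz/z)² + (1·δa/a)²) = √(0.000841 + 0.00212) = 0.0544, so δp = 224.
Q = p + q − u: δQ = √(δp² + δq² + δu²) = √(50300 + 6220 + 83600) = 374

374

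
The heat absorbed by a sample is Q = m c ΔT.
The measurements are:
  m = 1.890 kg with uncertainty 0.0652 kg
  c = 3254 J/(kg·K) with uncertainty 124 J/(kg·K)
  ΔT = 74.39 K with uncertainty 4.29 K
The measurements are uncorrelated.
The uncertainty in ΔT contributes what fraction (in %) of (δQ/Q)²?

55.7%

(δQ/Q)² = (1·δm/m)² + (1·δc/c)² + (1·δΔT/ΔT)²
  m term: (1×0.0345)² = 0.00119
  c term: (1×0.0381)² = 0.00145
  ΔT term: (1×0.0577)² = 0.00333
Total = 0.00597. Share from ΔT = 0.00333/0.00597 = 0.557.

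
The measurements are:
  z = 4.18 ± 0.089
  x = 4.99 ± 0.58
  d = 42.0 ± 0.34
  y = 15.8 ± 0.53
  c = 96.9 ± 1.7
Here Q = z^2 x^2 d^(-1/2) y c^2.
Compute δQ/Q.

Since Q is a product/quotient, work with relative uncertainties:
  (2·δz/z)² = (2×0.0213)² = 0.00181;  (2·δx/x)² = (2×0.116)² = 0.0540;  (−½·δd/d)² = (-0.5×0.00810)² = 1.64e-05;  (1·δy/y)² = (1×0.0335)² = 0.00113;  (2·δc/c)² = (2×0.0175)² = 0.00123
δQ/Q = √(0.0582) = 0.241

0.241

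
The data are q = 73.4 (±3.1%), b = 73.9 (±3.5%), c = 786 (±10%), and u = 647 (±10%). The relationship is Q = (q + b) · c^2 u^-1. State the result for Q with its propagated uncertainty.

(1.41 ± 0.316) × 10^5

Let w = q + b = 147. δw = √(δq² + δb²) = √(5.18 + 6.69) = 3.44, so δw/w = 0.0234.
Q is then a monomial in w, c, u:
δQ/Q = √((δw/w)² + (2·δc/c)² + (-1·δu/u)²) = √(0.000547 + 0.0400 + 0.0100) = 0.225
Q = 1.41e+05, so δQ = 0.225 × 1.41e+05 = 31600.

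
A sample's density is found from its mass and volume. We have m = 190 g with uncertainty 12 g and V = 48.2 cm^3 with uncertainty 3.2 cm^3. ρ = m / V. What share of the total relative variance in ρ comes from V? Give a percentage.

52.5%

(δρ/ρ)² = (1·δm/m)² + (-1·δV/V)²
  m term: (1×0.0632)² = 0.00399
  V term: (-1×0.0664)² = 0.00441
Total = 0.00840. Share from V = 0.00441/0.00840 = 0.525.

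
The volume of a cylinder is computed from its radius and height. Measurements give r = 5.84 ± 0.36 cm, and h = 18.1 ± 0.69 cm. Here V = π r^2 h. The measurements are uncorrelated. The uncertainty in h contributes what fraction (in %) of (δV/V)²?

8.73%

(δV/V)² = (2·δr/r)² + (1·δh/h)²
  r term: (2×0.0616)² = 0.0152
  h term: (1×0.0381)² = 0.00145
Total = 0.0167. Share from h = 0.00145/0.0167 = 0.0873.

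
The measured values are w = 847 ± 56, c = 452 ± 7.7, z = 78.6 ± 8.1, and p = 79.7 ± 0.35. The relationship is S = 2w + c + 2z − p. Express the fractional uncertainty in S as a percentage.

5.10%

Each term contributes (cᵢ δxᵢ)² to (δS)²:
  (2·δw)² = 12500;  (δc)² = 59.3;  (2·δz)² = 262;  (δp)² = 0.122
δS = √(12900) = 113
S = 2220, so δS/S = 113/2220 = 0.0510.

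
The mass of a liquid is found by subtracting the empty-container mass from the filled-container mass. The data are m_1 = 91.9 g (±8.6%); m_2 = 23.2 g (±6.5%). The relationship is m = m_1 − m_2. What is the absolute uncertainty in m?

8.05 g

Absolute uncertainties add in quadrature for a linear combination:
  (δm_1)² = 62.5;  (δm_2)² = 2.27
δm = √(64.7) = 8.05 g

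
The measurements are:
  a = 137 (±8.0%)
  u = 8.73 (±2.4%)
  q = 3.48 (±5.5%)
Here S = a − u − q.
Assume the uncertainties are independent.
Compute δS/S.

For a sum/difference, combine absolute errors in quadrature:
  (δa)² = 120;  (δu)² = 0.0439;  (δq)² = 0.0366
δS = √(120) = 11.0
S = 125, so δS/S = 11.0/125 = 0.0879.

0.0879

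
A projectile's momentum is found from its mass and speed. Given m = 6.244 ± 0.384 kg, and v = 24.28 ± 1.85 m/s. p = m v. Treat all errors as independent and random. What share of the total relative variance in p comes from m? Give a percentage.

39.4%

(δp/p)² = (1·δm/m)² + (1·δv/v)²
  m term: (1×0.0615)² = 0.00378
  v term: (1×0.0762)² = 0.00581
Total = 0.00959. Share from m = 0.00378/0.00959 = 0.394.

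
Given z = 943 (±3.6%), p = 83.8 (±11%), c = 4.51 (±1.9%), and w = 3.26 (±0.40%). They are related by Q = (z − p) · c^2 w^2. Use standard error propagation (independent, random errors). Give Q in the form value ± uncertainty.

Let u = z − p = 859. δu = √(δz² + δp²) = √(1150 + 85.0) = 35.2, so δu/u = 0.0409.
Q is then a monomial in u, c, w:
δQ/Q = √((δu/u)² + (2·δc/c)² + (2·δw/w)²) = √(0.00168 + 0.00144 + 6.4e-05) = 0.0564
Q = 1.86e+05, so δQ = 0.0564 × 1.86e+05 = 10500.

(1.86 ± 0.105) × 10^5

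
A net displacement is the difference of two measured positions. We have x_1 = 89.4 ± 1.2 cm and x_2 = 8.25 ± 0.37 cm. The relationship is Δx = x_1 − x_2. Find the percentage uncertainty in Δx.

1.55%

Absolute uncertainties add in quadrature for a linear combination:
  (δx_1)² = 1.44;  (δx_2)² = 0.137
δΔx = √(1.58) = 1.26 cm
Δx = 81.2 cm, so δΔx/Δx = 1.26/81.2 = 0.0155.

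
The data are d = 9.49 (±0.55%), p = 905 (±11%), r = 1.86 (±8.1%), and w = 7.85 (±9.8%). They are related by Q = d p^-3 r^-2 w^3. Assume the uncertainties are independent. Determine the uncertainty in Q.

Since Q is a product/quotient, work with relative uncertainties:
  (1·δd/d)² = (1×0.00550)² = 3.03e-05;  (-3·δp/p)² = (-3×0.110)² = 0.109;  (-2·δr/r)² = (-2×0.0810)² = 0.0262;  (3·δw/w)² = (3×0.0980)² = 0.0864
δQ/Q = √(0.222) = 0.471
Q = 1.79e-06, so δQ = 0.471 × 1.79e-06 = 8.43e-07.

8.43e-07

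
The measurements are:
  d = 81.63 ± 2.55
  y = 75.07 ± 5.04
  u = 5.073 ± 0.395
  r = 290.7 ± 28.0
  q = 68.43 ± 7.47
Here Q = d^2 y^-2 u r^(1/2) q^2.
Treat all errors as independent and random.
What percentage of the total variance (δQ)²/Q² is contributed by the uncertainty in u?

7.77%

(δQ/Q)² = (2·δd/d)² + (-2·δy/y)² + (1·δu/u)² + (½·δr/r)² + (2·δq/q)²
  d term: (2×0.0312)² = 0.00390
  y term: (-2×0.0671)² = 0.0180
  u term: (1×0.0779)² = 0.00606
  r term: (0.5×0.0963)² = 0.00232
  q term: (2×0.109)² = 0.0477
Total = 0.0780. Share from u = 0.00606/0.0780 = 0.0777.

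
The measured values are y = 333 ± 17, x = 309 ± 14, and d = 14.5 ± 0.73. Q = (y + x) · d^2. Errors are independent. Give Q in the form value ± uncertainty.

Let u = y + x = 642. δu = √(δy² + δx²) = √(289 + 196) = 22.0, so δu/u = 0.0343.
Q is then a monomial in u, d:
δQ/Q = √((δu/u)² + (2·δd/d)²) = √(0.00118 + 0.0101) = 0.106
Q = 1.35e+05, so δQ = 0.106 × 1.35e+05 = 14400.

(1.35 ± 0.144) × 10^5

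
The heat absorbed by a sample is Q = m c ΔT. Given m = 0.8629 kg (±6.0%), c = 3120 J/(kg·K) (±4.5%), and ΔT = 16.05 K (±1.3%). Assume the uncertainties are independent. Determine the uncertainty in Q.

3290 J

For a monomial Q ∝ m, c, ΔT, fractional errors add in quadrature:
  (1·δm/m)² = (1×0.0600)² = 0.00360;  (1·δc/c)² = (1×0.0450)² = 0.00203;  (1·δΔT/ΔT)² = (1×0.0130)² = 0.000169
δQ/Q = √(0.00579) = 0.0761
Q = 43210 J, so δQ = 0.0761 × 43210 = 3290 J.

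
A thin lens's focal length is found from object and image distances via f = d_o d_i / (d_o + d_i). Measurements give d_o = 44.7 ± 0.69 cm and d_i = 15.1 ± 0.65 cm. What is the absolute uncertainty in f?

∂f/∂d_o = (d_i/(d_o+d_i))² = 0.0638;  ∂f/∂d_i = (d_o/(d_o+d_i))² = 0.559
δf = √((∂f/∂d_o · δd_o)² + (∂f/∂d_i · δd_i)²) = √(0.00194 + 0.132) = 0.366 cm

0.366 cm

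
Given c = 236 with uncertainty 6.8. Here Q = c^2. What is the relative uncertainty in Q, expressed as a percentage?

5.76%

Q is a product of powers, so relative uncertainties combine in quadrature:
  (2·δc/c)² = (2×0.0288)² = 0.00332
δQ/Q = √(0.00332) = 0.0576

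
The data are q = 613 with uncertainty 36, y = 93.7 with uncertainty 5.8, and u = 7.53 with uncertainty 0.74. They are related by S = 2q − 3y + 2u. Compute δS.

S is a linear combination, so absolute uncertainties add in quadrature:
  (2·δq)² = 5180;  (3·δy)² = 303;  (2·δu)² = 2.19
δS = √(5490) = 74.1

74.1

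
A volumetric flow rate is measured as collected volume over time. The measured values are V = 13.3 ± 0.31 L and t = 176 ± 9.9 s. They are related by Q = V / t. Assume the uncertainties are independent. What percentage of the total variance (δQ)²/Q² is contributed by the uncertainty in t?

85.3%

(δQ/Q)² = (1·δV/V)² + (-1·δt/t)²
  V term: (1×0.0233)² = 0.000543
  t term: (-1×0.0563)² = 0.00316
Total = 0.00371. Share from t = 0.00316/0.00371 = 0.853.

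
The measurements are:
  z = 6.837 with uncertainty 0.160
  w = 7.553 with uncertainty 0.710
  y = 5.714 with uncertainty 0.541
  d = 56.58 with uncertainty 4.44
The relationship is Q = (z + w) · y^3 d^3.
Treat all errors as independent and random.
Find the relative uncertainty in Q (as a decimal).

Let u = z + w = 14.39. δu = √(δz² + δw²) = √(0.0256 + 0.504) = 0.728, so δu/u = 0.0506.
Q is then a monomial in u, y, d:
δQ/Q = √((δu/u)² + (3·δy/y)² + (3·δd/d)²) = √(0.00256 + 0.0807 + 0.0554) = 0.372

0.372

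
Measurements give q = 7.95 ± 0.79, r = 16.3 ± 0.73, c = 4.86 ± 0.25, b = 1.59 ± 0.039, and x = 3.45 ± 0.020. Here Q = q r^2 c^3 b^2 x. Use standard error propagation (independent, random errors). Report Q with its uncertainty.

(2.11 ± 0.444) × 10^6

For a monomial Q ∝ q, r^2, c^3, b^2, x, fractional errors add in quadrature:
  (1·δq/q)² = (1×0.0994)² = 0.00987;  (2·δr/r)² = (2×0.0448)² = 0.00802;  (3·δc/c)² = (3×0.0514)² = 0.0238;  (2·δb/b)² = (2×0.0245)² = 0.00241;  (1·δx/x)² = (1×0.00580)² = 3.36e-05
δQ/Q = √(0.0442) = 0.210
Q = 2.11e+06, so δQ = 0.210 × 2.11e+06 = 4.44e+05.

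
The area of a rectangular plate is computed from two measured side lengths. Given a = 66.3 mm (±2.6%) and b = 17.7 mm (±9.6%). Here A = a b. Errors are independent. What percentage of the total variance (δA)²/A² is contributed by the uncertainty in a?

(δA/A)² = (1·δa/a)² + (1·δb/b)²
  a term: (1×0.0260)² = 0.000676
  b term: (1×0.0960)² = 0.00922
Total = 0.00989. Share from a = 0.000676/0.00989 = 0.0683.

6.83%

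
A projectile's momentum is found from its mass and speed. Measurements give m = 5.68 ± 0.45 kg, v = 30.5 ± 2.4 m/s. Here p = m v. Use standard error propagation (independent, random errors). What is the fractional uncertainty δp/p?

0.112

Products/powers → add relative errors in quadrature, weighted by exponent:
  (1·δm/m)² = (1×0.0792)² = 0.00628;  (1·δv/v)² = (1×0.0787)² = 0.00619
δp/p = √(0.0125) = 0.112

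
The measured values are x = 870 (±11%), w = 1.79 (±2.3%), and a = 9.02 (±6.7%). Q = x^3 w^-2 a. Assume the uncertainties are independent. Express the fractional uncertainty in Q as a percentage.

Relative error in a monomial: (δQ/Q)² = Σ (nᵢ · δxᵢ/xᵢ)².
  (3·δx/x)² = (3×0.110)² = 0.109;  (-2·δw/w)² = (-2×0.0230)² = 0.00212;  (1·δa/a)² = (1×0.0670)² = 0.00449
δQ/Q = √(0.116) = 0.340

34.0%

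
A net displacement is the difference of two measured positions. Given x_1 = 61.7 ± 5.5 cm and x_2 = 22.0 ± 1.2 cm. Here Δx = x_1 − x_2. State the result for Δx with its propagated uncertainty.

39.7 ± 5.63 cm

Absolute uncertainties add in quadrature for a linear combination:
  (δx_1)² = 30.2;  (δx_2)² = 1.44
δΔx = √(31.7) = 5.63 cm
Δx = 39.7 cm.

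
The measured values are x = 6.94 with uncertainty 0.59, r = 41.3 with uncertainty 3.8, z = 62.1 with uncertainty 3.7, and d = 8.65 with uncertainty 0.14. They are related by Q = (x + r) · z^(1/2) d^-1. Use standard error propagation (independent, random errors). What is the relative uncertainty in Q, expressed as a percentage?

Let u = x + r = 48.2. δu = √(δx² + δr²) = √(0.348 + 14.4) = 3.85, so δu/u = 0.0797.
Q is then a monomial in u, z, d:
δQ/Q = √((δu/u)² + (½·δz/z)² + (-1·δd/d)²) = √(0.00635 + 0.000887 + 0.000262) = 0.0866

8.66%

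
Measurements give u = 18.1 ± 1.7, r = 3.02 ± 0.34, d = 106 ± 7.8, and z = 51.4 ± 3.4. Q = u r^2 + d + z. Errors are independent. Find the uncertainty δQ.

41.2

Let p = u·r^2 = 165. δp/p = √((1·δu/u)² + (2·δr/r)²) = √(0.00882 + 0.0507) = 0.244, so δp = 40.3.
Q = p + d + z: δQ = √(δp² + δd² + δz²) = √(1620 + 60.8 + 11.6) = 41.2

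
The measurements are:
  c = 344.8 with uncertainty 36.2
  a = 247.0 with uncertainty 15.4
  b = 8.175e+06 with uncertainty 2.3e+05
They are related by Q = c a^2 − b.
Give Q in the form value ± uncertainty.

(1.286 ± 0.344) × 10^7

Let p = c·a^2 = 2.104e+07. δp/p = √((1·δc/c)² + (2·δa/a)²) = √(0.0110 + 0.0155) = 0.163, so δp = 3.43e+06.
Q = p − b: δQ = √(δp² + δb²) = √(1.18e+13 + 5.29e+10) = 3.44e+06
Q = 1.286e+07.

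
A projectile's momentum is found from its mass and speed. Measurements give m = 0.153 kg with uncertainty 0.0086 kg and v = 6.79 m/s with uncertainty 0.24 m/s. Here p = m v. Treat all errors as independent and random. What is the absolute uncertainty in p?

0.0690 kg·m/s

Products/powers → add relative errors in quadrature, weighted by exponent:
  (1·δm/m)² = (1×0.0562)² = 0.00316;  (1·δv/v)² = (1×0.0353)² = 0.00125
δp/p = √(0.00441) = 0.0664
p = 1.04 kg·m/s, so δp = 0.0664 × 1.04 = 0.0690 kg·m/s.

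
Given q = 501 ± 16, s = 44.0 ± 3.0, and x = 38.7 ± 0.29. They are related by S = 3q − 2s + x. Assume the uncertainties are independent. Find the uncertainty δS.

Sums and differences: (δS)² = Σ (cᵢ δxᵢ)².
  (3·δq)² = 2300;  (2·δs)² = 36.0;  (δx)² = 0.0841
δS = √(2340) = 48.4

48.4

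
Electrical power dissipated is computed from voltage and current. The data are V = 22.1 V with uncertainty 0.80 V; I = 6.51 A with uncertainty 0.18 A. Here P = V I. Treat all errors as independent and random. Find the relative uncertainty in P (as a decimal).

0.0456

Each factor contributes (exponent × relative error)² to (δP/P)²:
  (1·δV/V)² = (1×0.0362)² = 0.00131;  (1·δI/I)² = (1×0.0276)² = 0.000765
δP/P = √(0.00207) = 0.0456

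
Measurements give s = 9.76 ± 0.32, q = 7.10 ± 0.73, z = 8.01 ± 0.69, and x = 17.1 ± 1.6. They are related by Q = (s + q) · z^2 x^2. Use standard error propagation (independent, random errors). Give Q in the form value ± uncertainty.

(3.16 ± 0.818) × 10^5

Let u = s + q = 16.9. δu = √(δs² + δq²) = √(0.102 + 0.533) = 0.797, so δu/u = 0.0473.
Q is then a monomial in u, z, x:
δQ/Q = √((δu/u)² + (2·δz/z)² + (2·δx/x)²) = √(0.00223 + 0.0297 + 0.0350) = 0.259
Q = 3.16e+05, so δQ = 0.259 × 3.16e+05 = 81800.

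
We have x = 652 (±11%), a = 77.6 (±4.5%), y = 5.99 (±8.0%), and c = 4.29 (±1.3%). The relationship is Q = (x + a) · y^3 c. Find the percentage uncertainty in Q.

26.0%

Let u = x + a = 730. δu = √(δx² + δa²) = √(5140 + 12.2) = 71.8, so δu/u = 0.0984.
Q is then a monomial in u, y, c:
δQ/Q = √((δu/u)² + (3·δy/y)² + (1·δc/c)²) = √(0.00969 + 0.0576 + 0.000169) = 0.260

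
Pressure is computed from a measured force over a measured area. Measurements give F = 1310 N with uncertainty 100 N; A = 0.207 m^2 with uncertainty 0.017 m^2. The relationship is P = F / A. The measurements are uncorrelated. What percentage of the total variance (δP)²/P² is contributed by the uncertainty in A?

(δP/P)² = (1·δF/F)² + (-1·δA/A)²
  F term: (1×0.0763)² = 0.00583
  A term: (-1×0.0821)² = 0.00674
Total = 0.0126. Share from A = 0.00674/0.0126 = 0.536.

53.6%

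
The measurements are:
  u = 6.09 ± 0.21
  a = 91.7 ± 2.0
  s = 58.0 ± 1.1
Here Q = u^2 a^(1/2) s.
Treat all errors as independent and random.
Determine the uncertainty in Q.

1490

Products/powers → add relative errors in quadrature, weighted by exponent:
  (2·δu/u)² = (2×0.0345)² = 0.00476;  (½·δa/a)² = (0.5×0.0218)² = 0.000119;  (1·δs/s)² = (1×0.0190)² = 0.000360
δQ/Q = √(0.00523) = 0.0724
Q = 20600, so δQ = 0.0724 × 20600 = 1490.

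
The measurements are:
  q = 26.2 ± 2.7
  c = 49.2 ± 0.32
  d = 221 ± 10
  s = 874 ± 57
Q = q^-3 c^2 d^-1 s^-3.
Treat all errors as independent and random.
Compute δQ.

Each factor contributes (exponent × relative error)² to (δQ/Q)²:
  (-3·δq/q)² = (-3×0.103)² = 0.0956;  (2·δc/c)² = (2×0.00650)² = 0.000169;  (-1·δd/d)² = (-1×0.0452)² = 0.00205;  (-3·δs/s)² = (-3×0.0652)² = 0.0383
δQ/Q = √(0.136) = 0.369
Q = 9.12e-13, so δQ = 0.369 × 9.12e-13 = 3.37e-13.

3.37e-13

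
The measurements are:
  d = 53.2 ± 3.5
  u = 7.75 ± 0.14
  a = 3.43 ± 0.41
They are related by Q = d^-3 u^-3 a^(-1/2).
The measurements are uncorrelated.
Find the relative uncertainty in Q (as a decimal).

Since Q is a product/quotient, work with relative uncertainties:
  (-3·δd/d)² = (-3×0.0658)² = 0.0390;  (-3·δu/u)² = (-3×0.0181)² = 0.00294;  (−½·δa/a)² = (-0.5×0.120)² = 0.00357
δQ/Q = √(0.0455) = 0.213

0.213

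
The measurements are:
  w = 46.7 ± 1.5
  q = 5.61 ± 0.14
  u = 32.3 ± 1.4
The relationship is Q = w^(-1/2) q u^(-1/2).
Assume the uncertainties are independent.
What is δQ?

0.00531

Q is a product of powers, so relative uncertainties combine in quadrature:
  (−½·δw/w)² = (-0.5×0.0321)² = 0.000258;  (1·δq/q)² = (1×0.0250)² = 0.000623;  (−½·δu/u)² = (-0.5×0.0433)² = 0.000470
δQ/Q = √(0.00135) = 0.0367
Q = 0.144, so δQ = 0.0367 × 0.144 = 0.00531.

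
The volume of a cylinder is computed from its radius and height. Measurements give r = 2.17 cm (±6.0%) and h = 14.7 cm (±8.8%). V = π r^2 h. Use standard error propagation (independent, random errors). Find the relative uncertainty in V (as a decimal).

For a monomial V ∝ r^2, h, fractional errors add in quadrature:
  (2·δr/r)² = (2×0.0600)² = 0.0144;  (1·δh/h)² = (1×0.0880)² = 0.00774
δV/V = √(0.0221) = 0.149

0.149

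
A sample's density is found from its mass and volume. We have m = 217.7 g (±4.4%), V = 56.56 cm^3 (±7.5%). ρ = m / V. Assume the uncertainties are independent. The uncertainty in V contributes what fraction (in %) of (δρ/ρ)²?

74.4%

(δρ/ρ)² = (1·δm/m)² + (-1·δV/V)²
  m term: (1×0.0440)² = 0.00194
  V term: (-1×0.0750)² = 0.00562
Total = 0.00756. Share from V = 0.00562/0.00756 = 0.744.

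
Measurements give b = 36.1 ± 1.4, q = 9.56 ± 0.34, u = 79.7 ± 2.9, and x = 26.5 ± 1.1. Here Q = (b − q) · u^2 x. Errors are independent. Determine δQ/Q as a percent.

9.98%

Let w = b − q = 26.5. δw = √(δb² + δq²) = √(1.96 + 0.116) = 1.44, so δw/w = 0.0543.
Q is then a monomial in w, u, x:
δQ/Q = √((δw/w)² + (2·δu/u)² + (1·δx/x)²) = √(0.00295 + 0.00530 + 0.00172) = 0.0998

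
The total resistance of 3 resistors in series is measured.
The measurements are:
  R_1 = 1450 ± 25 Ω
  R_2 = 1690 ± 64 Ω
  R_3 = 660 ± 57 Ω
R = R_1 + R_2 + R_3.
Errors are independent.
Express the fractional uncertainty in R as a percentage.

For a sum/difference, combine absolute errors in quadrature:
  (δR_1)² = 625;  (δR_2)² = 4100;  (δR_3)² = 3250
δR = √(7970) = 89.3 Ω
R = 3800 Ω, so δR/R = 89.3/3800 = 0.0235.

2.35%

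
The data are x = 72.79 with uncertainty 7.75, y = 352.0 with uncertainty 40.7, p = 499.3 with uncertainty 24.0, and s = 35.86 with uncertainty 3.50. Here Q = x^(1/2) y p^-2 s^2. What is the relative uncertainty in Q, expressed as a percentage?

25.2%

For a monomial Q ∝ x^(1/2), y, p^-2, s^2, fractional errors add in quadrature:
  (½·δx/x)² = (0.5×0.106)² = 0.00283;  (1·δy/y)² = (1×0.116)² = 0.0134;  (-2·δp/p)² = (-2×0.0481)² = 0.00924;  (2·δs/s)² = (2×0.0976)² = 0.0381
δQ/Q = √(0.0635) = 0.252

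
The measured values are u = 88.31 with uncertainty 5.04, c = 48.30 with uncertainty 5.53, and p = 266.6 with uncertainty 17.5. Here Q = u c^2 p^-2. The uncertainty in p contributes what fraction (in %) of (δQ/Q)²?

(δQ/Q)² = (1·δu/u)² + (2·δc/c)² + (-2·δp/p)²
  u term: (1×0.0571)² = 0.00326
  c term: (2×0.114)² = 0.0524
  p term: (-2×0.0656)² = 0.0172
Total = 0.0729. Share from p = 0.0172/0.0729 = 0.236.

23.6%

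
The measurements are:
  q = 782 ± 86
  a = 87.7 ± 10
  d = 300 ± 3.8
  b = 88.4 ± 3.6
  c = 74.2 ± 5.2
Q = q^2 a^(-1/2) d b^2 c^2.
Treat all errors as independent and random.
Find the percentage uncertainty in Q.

Q is a product of powers, so relative uncertainties combine in quadrature:
  (2·δq/q)² = (2×0.110)² = 0.0484;  (−½·δa/a)² = (-0.5×0.114)² = 0.00325;  (1·δd/d)² = (1×0.0127)² = 0.000160;  (2·δb/b)² = (2×0.0407)² = 0.00663;  (2·δc/c)² = (2×0.0701)² = 0.0196
δQ/Q = √(0.0781) = 0.279

27.9%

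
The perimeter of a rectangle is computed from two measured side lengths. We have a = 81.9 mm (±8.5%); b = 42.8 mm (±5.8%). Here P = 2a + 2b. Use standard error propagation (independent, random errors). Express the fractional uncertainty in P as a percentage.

5.93%

Absolute uncertainties add in quadrature for a linear combination:
  (2·δa)² = 194;  (2·δb)² = 24.6
δP = √(218) = 14.8 mm
P = 249 mm, so δP/P = 14.8/249 = 0.0593.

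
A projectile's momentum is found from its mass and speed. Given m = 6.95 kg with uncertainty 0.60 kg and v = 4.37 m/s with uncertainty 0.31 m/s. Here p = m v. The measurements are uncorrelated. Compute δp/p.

0.112

Relative error in a monomial: (δp/p)² = Σ (nᵢ · δxᵢ/xᵢ)².
  (1·δm/m)² = (1×0.0863)² = 0.00745;  (1·δv/v)² = (1×0.0709)² = 0.00503
δp/p = √(0.0125) = 0.112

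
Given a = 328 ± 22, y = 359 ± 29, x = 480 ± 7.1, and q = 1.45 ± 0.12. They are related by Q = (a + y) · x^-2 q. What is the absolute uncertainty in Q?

Let u = a + y = 687. δu = √(δa² + δy²) = √(484 + 841) = 36.4, so δu/u = 0.0530.
Q is then a monomial in u, x, q:
δQ/Q = √((δu/u)² + (-2·δx/x)² + (1·δq/q)²) = √(0.00281 + 0.000875 + 0.00685) = 0.103
Q = 0.00432, so δQ = 0.103 × 0.00432 = 0.000444.

0.000444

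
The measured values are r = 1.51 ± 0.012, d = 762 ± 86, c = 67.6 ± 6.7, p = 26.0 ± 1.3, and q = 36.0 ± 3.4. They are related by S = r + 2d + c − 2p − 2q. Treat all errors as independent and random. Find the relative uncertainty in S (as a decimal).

Sums and differences: (δS)² = Σ (cᵢ δxᵢ)².
  (δr)² = 0.000144;  (2·δd)² = 29600;  (δc)² = 44.9;  (2·δp)² = 6.76;  (2·δq)² = 46.2
δS = √(29700) = 172
S = 1470, so δS/S = 172/1470 = 0.117.

0.117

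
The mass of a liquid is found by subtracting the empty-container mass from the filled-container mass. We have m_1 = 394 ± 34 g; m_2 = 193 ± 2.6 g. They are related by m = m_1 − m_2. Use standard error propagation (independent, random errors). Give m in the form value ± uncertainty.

201 ± 34.1 g

m is a linear combination, so absolute uncertainties add in quadrature:
  (δm_1)² = 1160;  (δm_2)² = 6.76
δm = √(1160) = 34.1 g
m = 201 g.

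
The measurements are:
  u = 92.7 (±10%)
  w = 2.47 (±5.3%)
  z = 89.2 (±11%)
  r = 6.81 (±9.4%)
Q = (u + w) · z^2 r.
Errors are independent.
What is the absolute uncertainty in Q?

Let h = u + w = 95.2. δh = √(δu² + δw²) = √(85.9 + 0.0171) = 9.27, so δh/h = 0.0974.
Q is then a monomial in h, z, r:
δQ/Q = √((δh/h)² + (2·δz/z)² + (1·δr/r)²) = √(0.00949 + 0.0484 + 0.00884) = 0.258
Q = 5.16e+06, so δQ = 0.258 × 5.16e+06 = 1.33e+06.

1.33e+06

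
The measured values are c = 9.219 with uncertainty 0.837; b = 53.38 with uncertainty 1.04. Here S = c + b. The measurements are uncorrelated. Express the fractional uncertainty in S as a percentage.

Sums and differences: (δS)² = Σ (cᵢ δxᵢ)².
  (δc)² = 0.701;  (δb)² = 1.08
δS = √(1.78) = 1.33
S = 62.60, so δS/S = 1.33/62.60 = 0.0213.

2.13%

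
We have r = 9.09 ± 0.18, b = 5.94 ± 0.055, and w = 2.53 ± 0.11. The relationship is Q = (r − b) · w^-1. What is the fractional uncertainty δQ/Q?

0.0739

Let u = r − b = 3.15. δu = √(δr² + δb²) = √(0.0324 + 0.00302) = 0.188, so δu/u = 0.0598.
Q is then a monomial in u, w:
δQ/Q = √((δu/u)² + (-1·δw/w)²) = √(0.00357 + 0.00189) = 0.0739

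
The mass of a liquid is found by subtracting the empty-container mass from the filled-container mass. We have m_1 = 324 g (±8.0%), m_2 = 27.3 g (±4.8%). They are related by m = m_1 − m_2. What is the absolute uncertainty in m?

26.0 g

m is a linear combination, so absolute uncertainties add in quadrature:
  (δm_1)² = 672;  (δm_2)² = 1.72
δm = √(674) = 26.0 g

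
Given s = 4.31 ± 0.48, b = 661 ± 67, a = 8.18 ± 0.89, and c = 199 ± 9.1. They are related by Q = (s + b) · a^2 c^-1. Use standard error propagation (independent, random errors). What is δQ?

54.6

Let u = s + b = 665. δu = √(δs² + δb²) = √(0.230 + 4490) = 67.0, so δu/u = 0.101.
Q is then a monomial in u, a, c:
δQ/Q = √((δu/u)² + (2·δa/a)² + (-1·δc/c)²) = √(0.0101 + 0.0474 + 0.00209) = 0.244
Q = 224, so δQ = 0.244 × 224 = 54.6.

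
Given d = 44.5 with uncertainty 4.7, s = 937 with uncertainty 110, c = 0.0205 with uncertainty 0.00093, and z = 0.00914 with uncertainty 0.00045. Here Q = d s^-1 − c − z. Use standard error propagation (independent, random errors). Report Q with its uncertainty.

0.0179 ± 0.00757

Let p = d·s^-1 = 0.0475. δp/p = √((1·δd/d)² + (-1·δs/s)²) = √(0.0112 + 0.0138) = 0.158, so δp = 0.00750.
Q = p − c − z: δQ = √(δp² + δc² + δz²) = √(5.62e-05 + 8.65e-07 + 2.02e-07) = 0.00757
Q = 0.0179.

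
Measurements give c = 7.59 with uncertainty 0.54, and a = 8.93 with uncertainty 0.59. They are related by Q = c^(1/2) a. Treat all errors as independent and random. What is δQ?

1.85

Products/powers → add relative errors in quadrature, weighted by exponent:
  (½·δc/c)² = (0.5×0.0711)² = 0.00127;  (1·δa/a)² = (1×0.0661)² = 0.00437
δQ/Q = √(0.00563) = 0.0750
Q = 24.6, so δQ = 0.0750 × 24.6 = 1.85.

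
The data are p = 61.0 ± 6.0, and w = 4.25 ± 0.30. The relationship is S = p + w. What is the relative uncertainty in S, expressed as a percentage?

Each term contributes (cᵢ δxᵢ)² to (δS)²:
  (δp)² = 36.0;  (δw)² = 0.0900
δS = √(36.1) = 6.01
S = 65.2, so δS/S = 6.01/65.2 = 0.0921.

9.21%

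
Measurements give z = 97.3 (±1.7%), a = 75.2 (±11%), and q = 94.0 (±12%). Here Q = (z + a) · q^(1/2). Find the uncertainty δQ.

Let u = z + a = 172. δu = √(δz² + δa²) = √(2.74 + 68.4) = 8.44, so δu/u = 0.0489.
Q is then a monomial in u, q:
δQ/Q = √((δu/u)² + (½·δq/q)²) = √(0.00239 + 0.00360) = 0.0774
Q = 1670, so δQ = 0.0774 × 1670 = 129.

129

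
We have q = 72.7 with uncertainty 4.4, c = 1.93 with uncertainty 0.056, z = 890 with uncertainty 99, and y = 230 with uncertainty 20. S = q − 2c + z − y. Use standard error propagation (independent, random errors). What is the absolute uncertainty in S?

101

Each term contributes (cᵢ δxᵢ)² to (δS)²:
  (δq)² = 19.4;  (2·δc)² = 0.0125;  (δz)² = 9800;  (δy)² = 400
δS = √(10200) = 101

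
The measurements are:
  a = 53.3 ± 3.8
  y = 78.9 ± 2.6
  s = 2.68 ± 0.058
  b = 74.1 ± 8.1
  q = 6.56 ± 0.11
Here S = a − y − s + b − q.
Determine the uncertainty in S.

9.32

Each term contributes (cᵢ δxᵢ)² to (δS)²:
  (δa)² = 14.4;  (δy)² = 6.76;  (δs)² = 0.00336;  (δb)² = 65.6;  (δq)² = 0.0121
δS = √(86.8) = 9.32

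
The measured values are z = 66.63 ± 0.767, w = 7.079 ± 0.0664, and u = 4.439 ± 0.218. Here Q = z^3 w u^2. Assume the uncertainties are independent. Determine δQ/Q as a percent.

10.5%

Products/powers → add relative errors in quadrature, weighted by exponent:
  (3·δz/z)² = (3×0.0115)² = 0.00119;  (1·δw/w)² = (1×0.00938)² = 8.8e-05;  (2·δu/u)² = (2×0.0491)² = 0.00965
δQ/Q = √(0.0109) = 0.105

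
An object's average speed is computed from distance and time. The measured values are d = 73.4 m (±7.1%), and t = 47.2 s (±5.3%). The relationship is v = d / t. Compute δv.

0.138 m/s

Relative error in a monomial: (δv/v)² = Σ (nᵢ · δxᵢ/xᵢ)².
  (1·δd/d)² = (1×0.0710)² = 0.00504;  (-1·δt/t)² = (-1×0.0530)² = 0.00281
δv/v = √(0.00785) = 0.0886
v = 1.56 m/s, so δv = 0.0886 × 1.56 = 0.138 m/s.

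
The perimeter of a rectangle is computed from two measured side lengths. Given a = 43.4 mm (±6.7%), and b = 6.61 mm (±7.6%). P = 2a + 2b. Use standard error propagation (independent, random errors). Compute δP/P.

0.0590

Sums and differences: (δP)² = Σ (cᵢ δxᵢ)².
  (2·δa)² = 33.8;  (2·δb)² = 1.01
δP = √(34.8) = 5.90 mm
P = 100 mm, so δP/P = 5.90/100 = 0.0590.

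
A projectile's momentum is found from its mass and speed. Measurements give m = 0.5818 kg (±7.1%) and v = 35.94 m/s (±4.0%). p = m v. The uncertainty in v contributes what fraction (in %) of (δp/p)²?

(δp/p)² = (1·δm/m)² + (1·δv/v)²
  m term: (1×0.0710)² = 0.00504
  v term: (1×0.0400)² = 0.00160
Total = 0.00664. Share from v = 0.00160/0.00664 = 0.241.

24.1%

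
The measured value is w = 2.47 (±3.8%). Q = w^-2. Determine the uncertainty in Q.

Q ∝ w^-2, so δQ/Q = |-2| · δw/w = 2 × 0.0380 = 0.0760.
Q = 0.164, so δQ = 0.0760 × 0.164 = 0.0125.

0.0125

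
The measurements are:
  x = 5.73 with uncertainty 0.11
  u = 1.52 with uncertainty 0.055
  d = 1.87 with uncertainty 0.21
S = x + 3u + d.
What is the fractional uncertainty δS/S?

Each term contributes (cᵢ δxᵢ)² to (δS)²:
  (δx)² = 0.0121;  (3·δu)² = 0.0272;  (δd)² = 0.0441
δS = √(0.0834) = 0.289
S = 12.2, so δS/S = 0.289/12.2 = 0.0238.

0.0238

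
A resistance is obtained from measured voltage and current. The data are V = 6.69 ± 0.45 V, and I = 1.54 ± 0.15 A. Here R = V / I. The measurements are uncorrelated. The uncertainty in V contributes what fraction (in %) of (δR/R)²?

(δR/R)² = (1·δV/V)² + (-1·δI/I)²
  V term: (1×0.0673)² = 0.00452
  I term: (-1×0.0974)² = 0.00949
Total = 0.0140. Share from V = 0.00452/0.0140 = 0.323.

32.3%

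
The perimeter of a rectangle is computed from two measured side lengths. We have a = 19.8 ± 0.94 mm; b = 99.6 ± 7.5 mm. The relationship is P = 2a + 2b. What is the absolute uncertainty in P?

Sums and differences: (δP)² = Σ (cᵢ δxᵢ)².
  (2·δa)² = 3.53;  (2·δb)² = 225
δP = √(229) = 15.1 mm

15.1 mm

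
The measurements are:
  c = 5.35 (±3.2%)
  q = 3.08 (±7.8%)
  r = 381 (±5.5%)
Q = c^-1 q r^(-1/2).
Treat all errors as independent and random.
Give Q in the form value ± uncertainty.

Products/powers → add relative errors in quadrature, weighted by exponent:
  (-1·δc/c)² = (-1×0.0320)² = 0.00102;  (1·δq/q)² = (1×0.0780)² = 0.00608;  (−½·δr/r)² = (-0.5×0.0550)² = 0.000756
δQ/Q = √(0.00786) = 0.0887
Q = 0.0295, so δQ = 0.0887 × 0.0295 = 0.00262.

0.0295 ± 0.00262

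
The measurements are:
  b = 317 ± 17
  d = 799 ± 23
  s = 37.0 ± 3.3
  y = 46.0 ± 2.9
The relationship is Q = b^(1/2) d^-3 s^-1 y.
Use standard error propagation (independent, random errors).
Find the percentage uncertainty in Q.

14.2%

For a monomial Q ∝ b^(1/2), d^-3, s^-1, y, fractional errors add in quadrature:
  (½·δb/b)² = (0.5×0.0536)² = 0.000719;  (-3·δd/d)² = (-3×0.0288)² = 0.00746;  (-1·δs/s)² = (-1×0.0892)² = 0.00795;  (1·δy/y)² = (1×0.0630)² = 0.00397
δQ/Q = √(0.0201) = 0.142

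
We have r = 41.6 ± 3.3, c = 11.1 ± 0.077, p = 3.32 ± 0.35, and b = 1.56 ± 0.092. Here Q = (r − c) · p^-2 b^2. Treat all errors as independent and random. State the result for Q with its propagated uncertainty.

Let u = r − c = 30.5. δu = √(δr² + δc²) = √(10.9 + 0.00593) = 3.30, so δu/u = 0.108.
Q is then a monomial in u, p, b:
δQ/Q = √((δu/u)² + (-2·δp/p)² + (2·δb/b)²) = √(0.0117 + 0.0445 + 0.0139) = 0.265
Q = 6.73, so δQ = 0.265 × 6.73 = 1.78.

6.73 ± 1.78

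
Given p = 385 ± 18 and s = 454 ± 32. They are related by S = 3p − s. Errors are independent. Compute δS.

Sums and differences: (δS)² = Σ (cᵢ δxᵢ)².
  (3·δp)² = 2920;  (δs)² = 1020
δS = √(3940) = 62.8

62.8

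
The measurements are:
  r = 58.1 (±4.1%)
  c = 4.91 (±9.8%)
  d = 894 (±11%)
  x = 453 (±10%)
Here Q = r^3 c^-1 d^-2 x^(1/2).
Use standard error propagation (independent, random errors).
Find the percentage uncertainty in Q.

Q is a product of powers, so relative uncertainties combine in quadrature:
  (3·δr/r)² = (3×0.0410)² = 0.0151;  (-1·δc/c)² = (-1×0.0980)² = 0.00960;  (-2·δd/d)² = (-2×0.110)² = 0.0484;  (½·δx/x)² = (0.5×0.100)² = 0.00250
δQ/Q = √(0.0756) = 0.275

27.5%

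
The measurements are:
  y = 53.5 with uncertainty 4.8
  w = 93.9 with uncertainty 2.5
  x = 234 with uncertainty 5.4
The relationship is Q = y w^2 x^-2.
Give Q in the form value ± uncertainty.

8.61 ± 0.983

Since Q is a product/quotient, work with relative uncertainties:
  (1·δy/y)² = (1×0.0897)² = 0.00805;  (2·δw/w)² = (2×0.0266)² = 0.00284;  (-2·δx/x)² = (-2×0.0231)² = 0.00213
δQ/Q = √(0.0130) = 0.114
Q = 8.61, so δQ = 0.114 × 8.61 = 0.983.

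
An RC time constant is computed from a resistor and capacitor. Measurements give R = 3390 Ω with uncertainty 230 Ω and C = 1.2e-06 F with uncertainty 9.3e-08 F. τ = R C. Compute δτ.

0.000419 s

For a monomial τ ∝ R, C, fractional errors add in quadrature:
  (1·δR/R)² = (1×0.0678)² = 0.00460;  (1·δC/C)² = (1×0.0775)² = 0.00601
δτ/τ = √(0.0106) = 0.103
τ = 0.00407 s, so δτ = 0.103 × 0.00407 = 0.000419 s.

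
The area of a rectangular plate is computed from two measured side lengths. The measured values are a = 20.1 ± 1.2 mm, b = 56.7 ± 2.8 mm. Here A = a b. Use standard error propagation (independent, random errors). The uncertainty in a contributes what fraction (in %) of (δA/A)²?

(δA/A)² = (1·δa/a)² + (1·δb/b)²
  a term: (1×0.0597)² = 0.00356
  b term: (1×0.0494)² = 0.00244
Total = 0.00600. Share from a = 0.00356/0.00600 = 0.594.

59.4%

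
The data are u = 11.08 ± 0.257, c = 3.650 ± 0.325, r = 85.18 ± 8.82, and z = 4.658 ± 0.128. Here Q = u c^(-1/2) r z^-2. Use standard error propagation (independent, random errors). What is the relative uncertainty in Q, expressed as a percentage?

Q is a product of powers, so relative uncertainties combine in quadrature:
  (1·δu/u)² = (1×0.0232)² = 0.000538;  (−½·δc/c)² = (-0.5×0.0890)² = 0.00198;  (1·δr/r)² = (1×0.104)² = 0.0107;  (-2·δz/z)² = (-2×0.0275)² = 0.00302
δQ/Q = √(0.0163) = 0.128

12.8%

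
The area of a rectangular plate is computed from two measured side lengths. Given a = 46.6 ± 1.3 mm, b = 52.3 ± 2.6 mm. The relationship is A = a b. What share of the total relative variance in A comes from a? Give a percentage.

(δA/A)² = (1·δa/a)² + (1·δb/b)²
  a term: (1×0.0279)² = 0.000778
  b term: (1×0.0497)² = 0.00247
Total = 0.00325. Share from a = 0.000778/0.00325 = 0.239.

23.9%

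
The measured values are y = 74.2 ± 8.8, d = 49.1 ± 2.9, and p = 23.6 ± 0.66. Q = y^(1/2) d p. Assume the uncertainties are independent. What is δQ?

Q is a product of powers, so relative uncertainties combine in quadrature:
  (½·δy/y)² = (0.5×0.119)² = 0.00352;  (1·δd/d)² = (1×0.0591)² = 0.00349;  (1·δp/p)² = (1×0.0280)² = 0.000782
δQ/Q = √(0.00779) = 0.0882
Q = 9980, so δQ = 0.0882 × 9980 = 881.

881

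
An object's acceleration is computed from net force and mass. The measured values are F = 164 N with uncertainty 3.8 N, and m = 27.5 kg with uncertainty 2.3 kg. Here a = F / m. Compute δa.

0.518 m/s^2

a is a product of powers, so relative uncertainties combine in quadrature:
  (1·δF/F)² = (1×0.0232)² = 0.000537;  (-1·δm/m)² = (-1×0.0836)² = 0.00700
δa/a = √(0.00753) = 0.0868
a = 5.96 m/s^2, so δa = 0.0868 × 5.96 = 0.518 m/s^2.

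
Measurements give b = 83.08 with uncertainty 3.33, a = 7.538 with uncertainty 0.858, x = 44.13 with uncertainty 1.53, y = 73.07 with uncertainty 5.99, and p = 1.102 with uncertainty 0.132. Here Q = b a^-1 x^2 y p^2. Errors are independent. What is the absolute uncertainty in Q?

Relative error in a monomial: (δQ/Q)² = Σ (nᵢ · δxᵢ/xᵢ)².
  (1·δb/b)² = (1×0.0401)² = 0.00161;  (-1·δa/a)² = (-1×0.114)² = 0.0130;  (2·δx/x)² = (2×0.0347)² = 0.00481;  (1·δy/y)² = (1×0.0820)² = 0.00672;  (2·δp/p)² = (2×0.120)² = 0.0574
δQ/Q = √(0.0835) = 0.289
Q = 1.905e+06, so δQ = 0.289 × 1.905e+06 = 5.5e+05.

5.5e+05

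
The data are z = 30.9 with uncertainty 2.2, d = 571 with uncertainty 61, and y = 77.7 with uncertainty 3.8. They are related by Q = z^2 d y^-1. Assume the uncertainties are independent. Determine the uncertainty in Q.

1300

Each factor contributes (exponent × relative error)² to (δQ/Q)²:
  (2·δz/z)² = (2×0.0712)² = 0.0203;  (1·δd/d)² = (1×0.107)² = 0.0114;  (-1·δy/y)² = (-1×0.0489)² = 0.00239
δQ/Q = √(0.0341) = 0.185
Q = 7020, so δQ = 0.185 × 7020 = 1300.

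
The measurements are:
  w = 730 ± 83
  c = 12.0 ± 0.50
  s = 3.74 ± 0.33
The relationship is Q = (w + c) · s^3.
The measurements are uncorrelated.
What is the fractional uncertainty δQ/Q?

Let u = w + c = 742. δu = √(δw² + δc²) = √(6890 + 0.250) = 83.0, so δu/u = 0.112.
Q is then a monomial in u, s:
δQ/Q = √((δu/u)² + (3·δs/s)²) = √(0.0125 + 0.0701) = 0.287

0.287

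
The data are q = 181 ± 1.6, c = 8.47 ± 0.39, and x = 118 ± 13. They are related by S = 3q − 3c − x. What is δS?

Absolute uncertainties add in quadrature for a linear combination:
  (3·δq)² = 23.0;  (3·δc)² = 1.37;  (δx)² = 169
δS = √(193) = 13.9

13.9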